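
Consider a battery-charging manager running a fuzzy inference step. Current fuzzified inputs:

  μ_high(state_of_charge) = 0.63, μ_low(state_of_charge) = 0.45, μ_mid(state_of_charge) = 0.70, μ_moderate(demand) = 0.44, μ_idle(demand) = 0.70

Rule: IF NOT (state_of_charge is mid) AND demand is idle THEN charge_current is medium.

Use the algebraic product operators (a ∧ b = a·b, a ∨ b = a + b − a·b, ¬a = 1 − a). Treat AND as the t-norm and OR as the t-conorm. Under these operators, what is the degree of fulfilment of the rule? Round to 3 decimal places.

firing strength: ¬mid=1−0.70=0.30, idle=0.70; AND[a·b] → w = 0.2100

0.210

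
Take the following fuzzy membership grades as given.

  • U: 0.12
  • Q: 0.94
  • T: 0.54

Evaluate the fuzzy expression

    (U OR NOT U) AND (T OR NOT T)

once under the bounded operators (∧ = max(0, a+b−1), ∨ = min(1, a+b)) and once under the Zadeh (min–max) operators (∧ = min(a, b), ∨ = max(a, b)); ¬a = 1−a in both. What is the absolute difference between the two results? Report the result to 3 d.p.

0.460

Under bounded:
  NOT U = 1 − 0.12 = 0.88
  U OR NOT U = min(1, a+b) on (0.12, 0.88) = 1.00
  NOT T = 1 − 0.54 = 0.46
  T OR NOT T = min(1, a+b) on (0.54, 0.46) = 1.00
  (U OR NOT U) AND (T OR NOT T) = max(0, a+b−1) on (1.00, 1.00) = 1.00
  → value = 1.0000
Under Zadeh (min–max):
  NOT U = 1 − 0.12 = 0.88
  U OR NOT U = max(a, b) on (0.12, 0.88) = 0.88
  NOT T = 1 − 0.54 = 0.46
  T OR NOT T = max(a, b) on (0.54, 0.46) = 0.54
  (U OR NOT U) AND (T OR NOT T) = min(a, b) on (0.88, 0.54) = 0.54
  → value = 0.5400
|1.0000 − 0.5400| = 0.460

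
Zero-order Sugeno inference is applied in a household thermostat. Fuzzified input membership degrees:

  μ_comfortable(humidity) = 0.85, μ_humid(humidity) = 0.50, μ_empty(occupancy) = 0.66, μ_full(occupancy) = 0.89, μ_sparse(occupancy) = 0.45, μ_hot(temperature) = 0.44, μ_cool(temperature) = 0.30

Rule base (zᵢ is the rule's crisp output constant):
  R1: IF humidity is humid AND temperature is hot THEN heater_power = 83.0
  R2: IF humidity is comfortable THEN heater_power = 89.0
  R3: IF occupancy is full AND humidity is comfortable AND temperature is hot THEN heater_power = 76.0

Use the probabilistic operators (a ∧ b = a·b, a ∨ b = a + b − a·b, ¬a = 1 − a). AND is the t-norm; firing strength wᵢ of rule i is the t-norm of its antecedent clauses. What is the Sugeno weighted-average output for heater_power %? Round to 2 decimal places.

84.97

R1 (z=83.0): humid=0.50, hot=0.44; AND[a·b] → w = 0.2200
R2 (z=89.0): comfortable=0.85 → w = 0.8500
R3 (z=76.0): full=0.89, comfortable=0.85, hot=0.44; AND[a·b] → w = 0.3329
Weighted average = (0.2200·83.0 + 0.8500·89.0 + 0.3329·76.0) / (0.2200 + 0.8500 + 0.3329)
  = 119.2074 / 1.4029 = 84.97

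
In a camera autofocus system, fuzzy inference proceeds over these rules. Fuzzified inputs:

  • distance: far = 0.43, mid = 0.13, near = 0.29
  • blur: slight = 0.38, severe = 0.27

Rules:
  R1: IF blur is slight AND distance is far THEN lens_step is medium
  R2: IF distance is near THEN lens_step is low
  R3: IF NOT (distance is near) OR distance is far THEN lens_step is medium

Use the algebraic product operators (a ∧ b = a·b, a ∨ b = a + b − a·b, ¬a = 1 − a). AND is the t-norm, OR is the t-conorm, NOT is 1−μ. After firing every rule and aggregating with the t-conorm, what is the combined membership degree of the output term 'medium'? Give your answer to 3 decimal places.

R1: slight=0.38, far=0.43; AND[a·b] → w = 0.1634
R2: near=0.29 → w = 0.2900
R3: ¬near=1−0.29=0.71, far=0.43; OR[a + b − a·b] → w = 0.8347
Rules with consequent 'medium': {R1, R3} → strengths 0.1634, 0.8347
Aggregate via t-conorm [a + b − a·b]: 0.8617

0.862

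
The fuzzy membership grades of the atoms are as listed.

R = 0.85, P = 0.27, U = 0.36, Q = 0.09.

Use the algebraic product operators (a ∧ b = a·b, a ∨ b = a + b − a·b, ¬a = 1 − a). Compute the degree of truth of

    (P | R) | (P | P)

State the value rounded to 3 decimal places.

0.942

P | R = a + b − a·b on (0.2700, 0.8500) = 0.8905
P | P = a + b − a·b on (0.2700, 0.2700) = 0.4671
(P | R) | (P | P) = a + b − a·b on (0.8905, 0.4671) = 0.9416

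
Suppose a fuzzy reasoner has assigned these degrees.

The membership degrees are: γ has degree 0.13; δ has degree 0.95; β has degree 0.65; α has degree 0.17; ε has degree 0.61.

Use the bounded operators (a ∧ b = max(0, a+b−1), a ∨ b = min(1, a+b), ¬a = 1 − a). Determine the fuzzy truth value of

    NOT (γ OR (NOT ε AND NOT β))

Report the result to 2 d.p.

NOT ε = 1 − 0.61 = 0.39
NOT β = 1 − 0.65 = 0.35
NOT ε AND NOT β = max(0, a+b−1) on (0.39, 0.35) = 0.00
γ OR (NOT ε AND NOT β) = min(1, a+b) on (0.13, 0.00) = 0.13
NOT (γ OR (NOT ε AND NOT β)) = 1 − 0.13 = 0.87

0.87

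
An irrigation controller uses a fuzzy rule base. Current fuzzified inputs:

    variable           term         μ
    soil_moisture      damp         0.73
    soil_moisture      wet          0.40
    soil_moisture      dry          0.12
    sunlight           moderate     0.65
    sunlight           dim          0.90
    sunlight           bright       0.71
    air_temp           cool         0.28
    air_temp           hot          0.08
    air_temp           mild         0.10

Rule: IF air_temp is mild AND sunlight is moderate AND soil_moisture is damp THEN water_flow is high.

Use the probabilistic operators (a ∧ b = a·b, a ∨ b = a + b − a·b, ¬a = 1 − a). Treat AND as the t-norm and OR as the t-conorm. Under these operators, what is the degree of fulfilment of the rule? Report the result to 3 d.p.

0.047

firing strength: mild=0.10, moderate=0.65, damp=0.73; AND[a·b] → w = 0.0474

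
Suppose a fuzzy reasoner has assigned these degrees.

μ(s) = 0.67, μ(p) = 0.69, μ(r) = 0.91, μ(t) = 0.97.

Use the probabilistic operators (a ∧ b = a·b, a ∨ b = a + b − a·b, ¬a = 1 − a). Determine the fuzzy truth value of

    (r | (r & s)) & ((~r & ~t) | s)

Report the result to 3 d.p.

r & s = a·b on (0.9100, 0.6700) = 0.6097
r | (r & s) = a + b − a·b on (0.9100, 0.6097) = 0.9649
~r = 1 − 0.9100 = 0.0900
~t = 1 − 0.9700 = 0.0300
~r & ~t = a·b on (0.0900, 0.0300) = 0.0027
(~r & ~t) | s = a + b − a·b on (0.0027, 0.6700) = 0.6709
(r | (r & s)) & ((~r & ~t) | s) = a·b on (0.9649, 0.6709) = 0.6473

0.647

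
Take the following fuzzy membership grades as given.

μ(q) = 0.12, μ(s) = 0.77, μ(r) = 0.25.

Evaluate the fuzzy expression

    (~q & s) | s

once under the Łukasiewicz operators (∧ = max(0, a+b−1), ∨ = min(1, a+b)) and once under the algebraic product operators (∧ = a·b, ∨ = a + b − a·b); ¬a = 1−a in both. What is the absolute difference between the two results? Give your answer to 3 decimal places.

0.074

Under Łukasiewicz:
  ~q = 1 − 0.12 = 0.88
  ~q & s = max(0, a+b−1) on (0.88, 0.77) = 0.65
  (~q & s) | s = min(1, a+b) on (0.65, 0.77) = 1.00
  → value = 1.0000
Under algebraic product:
  ~q = 1 − 0.1200 = 0.8800
  ~q & s = a·b on (0.8800, 0.7700) = 0.6776
  (~q & s) | s = a + b − a·b on (0.6776, 0.7700) = 0.9258
  → value = 0.9258
|1.0000 − 0.9258| = 0.074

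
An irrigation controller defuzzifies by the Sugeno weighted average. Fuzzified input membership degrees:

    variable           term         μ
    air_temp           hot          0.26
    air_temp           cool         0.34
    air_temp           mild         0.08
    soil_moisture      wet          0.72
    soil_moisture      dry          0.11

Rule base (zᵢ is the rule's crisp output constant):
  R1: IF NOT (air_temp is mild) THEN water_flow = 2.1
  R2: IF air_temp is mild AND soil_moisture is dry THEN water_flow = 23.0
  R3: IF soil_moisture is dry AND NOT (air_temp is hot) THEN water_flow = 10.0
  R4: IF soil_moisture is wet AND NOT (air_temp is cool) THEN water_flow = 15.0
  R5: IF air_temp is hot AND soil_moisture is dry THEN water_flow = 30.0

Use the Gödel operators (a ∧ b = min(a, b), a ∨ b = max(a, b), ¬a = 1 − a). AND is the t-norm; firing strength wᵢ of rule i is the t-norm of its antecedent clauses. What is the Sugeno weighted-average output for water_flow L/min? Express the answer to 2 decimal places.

R1 (z=2.1): ¬mild=1−0.08=0.92 → w = 0.92
R2 (z=23.0): mild=0.08, dry=0.11; AND[min(a, b)] → w = 0.08
R3 (z=10.0): dry=0.11, ¬hot=1−0.26=0.74; AND[min(a, b)] → w = 0.11
R4 (z=15.0): wet=0.72, ¬cool=1−0.34=0.66; AND[min(a, b)] → w = 0.66
R5 (z=30.0): hot=0.26, dry=0.11; AND[min(a, b)] → w = 0.11
Weighted average = (0.92·2.1 + 0.08·23.0 + 0.11·10.0 + 0.66·15.0 + 0.11·30.0) / (0.92 + 0.08 + 0.11 + 0.66 + 0.11)
  = 18.0720 / 1.8800 = 9.61

9.61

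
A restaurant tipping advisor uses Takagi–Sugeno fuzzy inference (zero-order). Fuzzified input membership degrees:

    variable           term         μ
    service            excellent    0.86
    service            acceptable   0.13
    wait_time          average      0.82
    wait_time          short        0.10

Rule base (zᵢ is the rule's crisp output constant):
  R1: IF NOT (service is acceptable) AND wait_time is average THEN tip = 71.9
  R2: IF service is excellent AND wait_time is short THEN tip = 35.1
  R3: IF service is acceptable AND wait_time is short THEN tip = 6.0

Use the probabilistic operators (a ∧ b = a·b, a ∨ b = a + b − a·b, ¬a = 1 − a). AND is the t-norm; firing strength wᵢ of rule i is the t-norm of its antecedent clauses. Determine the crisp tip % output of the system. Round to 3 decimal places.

R1 (z=71.9): ¬acceptable=1−0.13=0.87, average=0.82; AND[a·b] → w = 0.7134
R2 (z=35.1): excellent=0.86, short=0.10; AND[a·b] → w = 0.0860
R3 (z=6.0): acceptable=0.13, short=0.10; AND[a·b] → w = 0.0130
Weighted average = (0.7134·71.9 + 0.0860·35.1 + 0.0130·6.0) / (0.7134 + 0.0860 + 0.0130)
  = 54.3901 / 0.8124 = 66.950

66.950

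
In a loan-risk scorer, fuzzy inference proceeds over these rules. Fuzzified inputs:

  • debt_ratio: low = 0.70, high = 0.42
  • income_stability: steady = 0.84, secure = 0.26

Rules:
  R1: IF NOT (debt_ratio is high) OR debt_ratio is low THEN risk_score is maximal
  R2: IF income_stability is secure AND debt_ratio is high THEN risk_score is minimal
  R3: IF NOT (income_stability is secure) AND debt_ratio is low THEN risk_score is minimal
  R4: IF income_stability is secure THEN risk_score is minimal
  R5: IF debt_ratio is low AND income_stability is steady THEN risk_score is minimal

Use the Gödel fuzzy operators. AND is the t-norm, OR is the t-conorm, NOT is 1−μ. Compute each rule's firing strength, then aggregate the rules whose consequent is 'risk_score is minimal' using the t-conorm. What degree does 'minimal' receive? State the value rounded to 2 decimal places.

0.70

R1: ¬high=1−0.42=0.58, low=0.70; OR[max(a, b)] → w = 0.70
R2: secure=0.26, high=0.42; AND[min(a, b)] → w = 0.26
R3: ¬secure=1−0.26=0.74, low=0.70; AND[min(a, b)] → w = 0.70
R4: secure=0.26 → w = 0.26
R5: low=0.70, steady=0.84; AND[min(a, b)] → w = 0.70
Rules with consequent 'minimal': {R2, R3, R4, R5} → strengths 0.26, 0.70, 0.26, 0.70
Aggregate via t-conorm [max(a, b)]: 0.70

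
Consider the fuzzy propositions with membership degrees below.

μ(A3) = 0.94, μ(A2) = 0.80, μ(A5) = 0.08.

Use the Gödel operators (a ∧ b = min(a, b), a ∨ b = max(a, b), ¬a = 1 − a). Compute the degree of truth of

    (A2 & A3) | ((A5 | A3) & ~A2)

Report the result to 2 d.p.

A2 & A3 = min(a, b) on (0.80, 0.94) = 0.80
A5 | A3 = max(a, b) on (0.08, 0.94) = 0.94
~A2 = 1 − 0.80 = 0.20
(A5 | A3) & ~A2 = min(a, b) on (0.94, 0.20) = 0.20
(A2 & A3) | ((A5 | A3) & ~A2) = max(a, b) on (0.80, 0.20) = 0.80

0.80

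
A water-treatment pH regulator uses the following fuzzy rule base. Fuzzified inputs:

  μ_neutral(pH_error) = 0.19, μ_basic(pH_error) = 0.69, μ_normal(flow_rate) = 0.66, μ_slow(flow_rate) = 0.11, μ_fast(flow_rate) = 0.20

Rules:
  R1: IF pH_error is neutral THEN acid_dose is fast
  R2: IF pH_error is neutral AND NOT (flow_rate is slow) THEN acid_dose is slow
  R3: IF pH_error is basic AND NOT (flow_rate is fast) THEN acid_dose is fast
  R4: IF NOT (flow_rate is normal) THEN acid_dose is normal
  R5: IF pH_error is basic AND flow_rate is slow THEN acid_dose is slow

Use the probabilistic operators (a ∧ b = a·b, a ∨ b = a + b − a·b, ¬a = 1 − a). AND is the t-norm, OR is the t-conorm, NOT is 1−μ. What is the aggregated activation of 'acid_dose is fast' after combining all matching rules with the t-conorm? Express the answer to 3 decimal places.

R1: neutral=0.19 → w = 0.1900
R2: neutral=0.19, ¬slow=1−0.11=0.89; AND[a·b] → w = 0.1691
R3: basic=0.69, ¬fast=1−0.20=0.80; AND[a·b] → w = 0.5520
R4: ¬normal=1−0.66=0.34 → w = 0.3400
R5: basic=0.69, slow=0.11; AND[a·b] → w = 0.0759
Rules with consequent 'fast': {R1, R3} → strengths 0.1900, 0.5520
Aggregate via t-conorm [a + b − a·b]: 0.6371

0.637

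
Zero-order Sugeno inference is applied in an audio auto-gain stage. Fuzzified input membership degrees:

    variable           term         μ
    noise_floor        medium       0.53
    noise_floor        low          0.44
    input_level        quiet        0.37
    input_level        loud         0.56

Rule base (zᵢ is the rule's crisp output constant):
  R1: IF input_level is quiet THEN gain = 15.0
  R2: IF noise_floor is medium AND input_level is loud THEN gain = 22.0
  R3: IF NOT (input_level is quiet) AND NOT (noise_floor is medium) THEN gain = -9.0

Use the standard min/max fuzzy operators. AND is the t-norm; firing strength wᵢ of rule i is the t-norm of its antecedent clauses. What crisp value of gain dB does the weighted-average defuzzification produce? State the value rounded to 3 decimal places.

9.474

R1 (z=15.0): quiet=0.37 → w = 0.37
R2 (z=22.0): medium=0.53, loud=0.56; AND[min(a, b)] → w = 0.53
R3 (z=-9.0): ¬quiet=1−0.37=0.63, ¬medium=1−0.53=0.47; AND[min(a, b)] → w = 0.47
Weighted average = (0.37·15.0 + 0.53·22.0 + 0.47·-9.0) / (0.37 + 0.53 + 0.47)
  = 12.9800 / 1.3700 = 9.474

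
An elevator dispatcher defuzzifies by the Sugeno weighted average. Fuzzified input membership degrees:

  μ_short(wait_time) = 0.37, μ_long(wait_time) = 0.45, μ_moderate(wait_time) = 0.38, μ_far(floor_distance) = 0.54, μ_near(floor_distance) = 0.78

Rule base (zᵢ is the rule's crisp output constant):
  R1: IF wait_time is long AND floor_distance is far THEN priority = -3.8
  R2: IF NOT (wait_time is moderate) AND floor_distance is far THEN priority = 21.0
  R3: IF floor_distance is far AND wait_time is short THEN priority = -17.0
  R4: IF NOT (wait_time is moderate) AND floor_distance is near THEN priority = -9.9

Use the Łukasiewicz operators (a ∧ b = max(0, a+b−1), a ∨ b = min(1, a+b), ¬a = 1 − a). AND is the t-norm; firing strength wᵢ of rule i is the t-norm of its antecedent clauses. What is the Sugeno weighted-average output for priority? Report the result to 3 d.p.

-1.071

R1 (z=-3.8): long=0.45, far=0.54; AND[max(0, a+b−1)] → w = 0.00
R2 (z=21.0): ¬moderate=1−0.38=0.62, far=0.54; AND[max(0, a+b−1)] → w = 0.16
R3 (z=-17.0): far=0.54, short=0.37; AND[max(0, a+b−1)] → w = 0.00
R4 (z=-9.9): ¬moderate=1−0.38=0.62, near=0.78; AND[max(0, a+b−1)] → w = 0.40
Weighted average = (0.00·-3.8 + 0.16·21.0 + 0.00·-17.0 + 0.40·-9.9) / (0.00 + 0.16 + 0.00 + 0.40)
  = -0.6000 / 0.5600 = -1.071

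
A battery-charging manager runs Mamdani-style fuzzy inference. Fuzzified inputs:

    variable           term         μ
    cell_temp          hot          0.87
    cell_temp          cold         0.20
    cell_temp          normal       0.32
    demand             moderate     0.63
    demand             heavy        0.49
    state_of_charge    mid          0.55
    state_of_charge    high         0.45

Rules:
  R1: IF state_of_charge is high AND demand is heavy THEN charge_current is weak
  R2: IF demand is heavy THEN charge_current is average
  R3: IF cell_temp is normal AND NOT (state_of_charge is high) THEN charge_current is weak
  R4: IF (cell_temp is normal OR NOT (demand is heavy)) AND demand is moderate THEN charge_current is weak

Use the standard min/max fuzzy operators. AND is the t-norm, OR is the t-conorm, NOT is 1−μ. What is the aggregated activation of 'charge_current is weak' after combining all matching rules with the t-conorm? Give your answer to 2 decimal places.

R1: high=0.45, heavy=0.49; AND[min(a, b)] → w = 0.45
R2: heavy=0.49 → w = 0.49
R3: normal=0.32, ¬high=1−0.45=0.55; AND[min(a, b)] → w = 0.32
R4: (normal=0.32 OR ¬heavy=1−0.49=0.51) = 0.51; AND[min(a, b)] with moderate=0.63 → w = 0.51
Rules with consequent 'weak': {R1, R3, R4} → strengths 0.45, 0.32, 0.51
Aggregate via t-conorm [max(a, b)]: 0.51

0.51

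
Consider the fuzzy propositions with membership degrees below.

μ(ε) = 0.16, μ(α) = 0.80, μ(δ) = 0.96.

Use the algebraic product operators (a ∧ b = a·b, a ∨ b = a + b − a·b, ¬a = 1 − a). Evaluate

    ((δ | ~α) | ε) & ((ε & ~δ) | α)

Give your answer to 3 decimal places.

~α = 1 − 0.8000 = 0.2000
δ | ~α = a + b − a·b on (0.9600, 0.2000) = 0.9680
(δ | ~α) | ε = a + b − a·b on (0.9680, 0.1600) = 0.9731
~δ = 1 − 0.9600 = 0.0400
ε & ~δ = a·b on (0.1600, 0.0400) = 0.0064
(ε & ~δ) | α = a + b − a·b on (0.0064, 0.8000) = 0.8013
((δ | ~α) | ε) & ((ε & ~δ) | α) = a·b on (0.9731, 0.8013) = 0.7797

0.780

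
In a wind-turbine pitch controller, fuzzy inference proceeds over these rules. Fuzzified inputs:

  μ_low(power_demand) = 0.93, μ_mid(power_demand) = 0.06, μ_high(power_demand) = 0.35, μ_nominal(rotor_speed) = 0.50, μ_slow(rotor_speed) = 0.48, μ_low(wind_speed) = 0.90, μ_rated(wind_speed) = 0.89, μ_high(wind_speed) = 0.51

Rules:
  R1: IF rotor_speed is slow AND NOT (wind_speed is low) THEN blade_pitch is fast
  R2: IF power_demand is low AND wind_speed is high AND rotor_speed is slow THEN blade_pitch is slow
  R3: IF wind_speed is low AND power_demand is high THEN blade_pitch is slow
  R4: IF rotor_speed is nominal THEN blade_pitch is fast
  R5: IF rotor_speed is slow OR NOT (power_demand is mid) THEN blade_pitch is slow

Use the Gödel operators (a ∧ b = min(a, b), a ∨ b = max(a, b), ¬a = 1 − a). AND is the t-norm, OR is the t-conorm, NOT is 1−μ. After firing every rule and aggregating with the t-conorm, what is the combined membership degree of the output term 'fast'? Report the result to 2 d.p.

0.50

R1: slow=0.48, ¬low=1−0.90=0.10; AND[min(a, b)] → w = 0.10
R2: low=0.93, high=0.51, slow=0.48; AND[min(a, b)] → w = 0.48
R3: low=0.90, high=0.35; AND[min(a, b)] → w = 0.35
R4: nominal=0.50 → w = 0.50
R5: slow=0.48, ¬mid=1−0.06=0.94; OR[max(a, b)] → w = 0.94
Rules with consequent 'fast': {R1, R4} → strengths 0.10, 0.50
Aggregate via t-conorm [max(a, b)]: 0.50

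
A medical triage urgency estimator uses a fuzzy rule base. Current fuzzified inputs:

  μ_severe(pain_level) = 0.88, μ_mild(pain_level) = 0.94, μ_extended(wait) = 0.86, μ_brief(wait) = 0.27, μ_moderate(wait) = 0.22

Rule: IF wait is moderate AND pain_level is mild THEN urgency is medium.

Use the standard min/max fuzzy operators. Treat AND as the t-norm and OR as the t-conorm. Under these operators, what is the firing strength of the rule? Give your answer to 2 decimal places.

firing strength: moderate=0.22, mild=0.94; AND[min(a, b)] → w = 0.22

0.22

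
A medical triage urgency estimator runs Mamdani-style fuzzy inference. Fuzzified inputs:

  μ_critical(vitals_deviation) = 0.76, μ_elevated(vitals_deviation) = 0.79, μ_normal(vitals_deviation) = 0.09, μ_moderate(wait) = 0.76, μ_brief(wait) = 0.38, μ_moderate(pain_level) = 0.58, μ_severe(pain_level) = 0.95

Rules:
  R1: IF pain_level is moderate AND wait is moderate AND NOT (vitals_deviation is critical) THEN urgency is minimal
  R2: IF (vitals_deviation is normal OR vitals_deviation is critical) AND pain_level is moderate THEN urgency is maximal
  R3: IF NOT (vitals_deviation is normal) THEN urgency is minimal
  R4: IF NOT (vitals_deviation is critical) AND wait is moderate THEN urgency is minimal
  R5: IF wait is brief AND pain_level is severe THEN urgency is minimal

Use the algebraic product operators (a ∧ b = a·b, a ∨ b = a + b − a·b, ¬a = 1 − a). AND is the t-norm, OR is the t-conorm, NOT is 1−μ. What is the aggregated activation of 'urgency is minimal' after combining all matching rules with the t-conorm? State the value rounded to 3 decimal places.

R1: moderate=0.58, moderate=0.76, ¬critical=1−0.76=0.24; AND[a·b] → w = 0.1058
R2: (normal=0.09 OR critical=0.76) = 0.7816; AND[a·b] with moderate=0.58 → w = 0.4533
R3: ¬normal=1−0.09=0.91 → w = 0.9100
R4: ¬critical=1−0.76=0.24, moderate=0.76; AND[a·b] → w = 0.1824
R5: brief=0.38, severe=0.95; AND[a·b] → w = 0.3610
Rules with consequent 'minimal': {R1, R3, R4, R5} → strengths 0.1058, 0.9100, 0.1824, 0.3610
Aggregate via t-conorm [a + b − a·b]: 0.9580

0.958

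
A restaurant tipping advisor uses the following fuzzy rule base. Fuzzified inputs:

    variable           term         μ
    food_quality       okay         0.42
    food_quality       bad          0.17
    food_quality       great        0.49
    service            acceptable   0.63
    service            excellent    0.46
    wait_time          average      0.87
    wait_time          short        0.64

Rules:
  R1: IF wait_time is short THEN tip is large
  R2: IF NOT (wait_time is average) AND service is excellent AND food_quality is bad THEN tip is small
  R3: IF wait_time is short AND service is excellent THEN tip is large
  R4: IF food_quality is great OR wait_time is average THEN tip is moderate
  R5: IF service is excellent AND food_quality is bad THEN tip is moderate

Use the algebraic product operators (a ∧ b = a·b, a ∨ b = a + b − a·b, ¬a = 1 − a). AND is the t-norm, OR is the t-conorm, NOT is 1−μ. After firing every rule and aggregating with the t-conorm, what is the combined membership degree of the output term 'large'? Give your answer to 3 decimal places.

0.746

R1: short=0.64 → w = 0.6400
R2: ¬average=1−0.87=0.13, excellent=0.46, bad=0.17; AND[a·b] → w = 0.0102
R3: short=0.64, excellent=0.46; AND[a·b] → w = 0.2944
R4: great=0.49, average=0.87; OR[a + b − a·b] → w = 0.9337
R5: excellent=0.46, bad=0.17; AND[a·b] → w = 0.0782
Rules with consequent 'large': {R1, R3} → strengths 0.6400, 0.2944
Aggregate via t-conorm [a + b − a·b]: 0.7460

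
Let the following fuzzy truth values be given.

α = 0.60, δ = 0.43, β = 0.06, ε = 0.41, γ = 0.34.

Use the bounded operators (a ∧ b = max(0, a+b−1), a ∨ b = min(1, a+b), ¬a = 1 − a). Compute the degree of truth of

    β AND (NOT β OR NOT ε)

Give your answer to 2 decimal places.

NOT β = 1 − 0.06 = 0.94
NOT ε = 1 − 0.41 = 0.59
NOT β OR NOT ε = min(1, a+b) on (0.94, 0.59) = 1.00
β AND (NOT β OR NOT ε) = max(0, a+b−1) on (0.06, 1.00) = 0.06

0.06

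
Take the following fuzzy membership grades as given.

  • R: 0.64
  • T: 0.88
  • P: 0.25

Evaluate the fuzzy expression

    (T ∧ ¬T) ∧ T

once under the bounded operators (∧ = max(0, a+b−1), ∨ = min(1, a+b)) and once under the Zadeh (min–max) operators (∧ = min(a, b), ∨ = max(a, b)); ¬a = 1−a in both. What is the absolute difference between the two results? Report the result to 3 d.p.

Under bounded:
  ¬T = 1 − 0.88 = 0.12
  T ∧ ¬T = max(0, a+b−1) on (0.88, 0.12) = 0.00
  (T ∧ ¬T) ∧ T = max(0, a+b−1) on (0.00, 0.88) = 0.00
  → value = 0.0000
Under Zadeh (min–max):
  ¬T = 1 − 0.88 = 0.12
  T ∧ ¬T = min(a, b) on (0.88, 0.12) = 0.12
  (T ∧ ¬T) ∧ T = min(a, b) on (0.12, 0.88) = 0.12
  → value = 0.1200
|0.0000 − 0.1200| = 0.120

0.120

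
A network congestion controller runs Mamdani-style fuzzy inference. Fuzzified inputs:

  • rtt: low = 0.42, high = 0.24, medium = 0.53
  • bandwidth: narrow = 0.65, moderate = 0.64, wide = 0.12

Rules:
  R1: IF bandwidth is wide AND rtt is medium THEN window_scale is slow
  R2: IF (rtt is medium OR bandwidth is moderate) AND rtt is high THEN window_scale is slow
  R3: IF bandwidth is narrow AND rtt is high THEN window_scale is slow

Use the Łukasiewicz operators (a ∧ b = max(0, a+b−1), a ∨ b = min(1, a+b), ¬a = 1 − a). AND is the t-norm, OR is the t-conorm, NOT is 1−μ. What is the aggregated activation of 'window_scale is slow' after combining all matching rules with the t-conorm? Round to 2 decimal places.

R1: wide=0.12, medium=0.53; AND[max(0, a+b−1)] → w = 0.00
R2: (medium=0.53 OR moderate=0.64) = 1.00; AND[max(0, a+b−1)] with high=0.24 → w = 0.24
R3: narrow=0.65, high=0.24; AND[max(0, a+b−1)] → w = 0.00
Rules with consequent 'slow': {R1, R2, R3} → strengths 0.00, 0.24, 0.00
Aggregate via t-conorm [min(1, a+b)]: 0.24

0.24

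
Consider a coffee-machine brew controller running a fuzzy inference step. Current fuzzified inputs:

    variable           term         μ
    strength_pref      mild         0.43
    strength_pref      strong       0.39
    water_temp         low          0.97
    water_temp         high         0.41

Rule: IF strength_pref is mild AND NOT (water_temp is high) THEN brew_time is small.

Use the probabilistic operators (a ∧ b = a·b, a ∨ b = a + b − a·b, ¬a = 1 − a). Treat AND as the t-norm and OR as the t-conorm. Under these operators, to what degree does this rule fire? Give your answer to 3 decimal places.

firing strength: mild=0.43, ¬high=1−0.41=0.59; AND[a·b] → w = 0.2537

0.254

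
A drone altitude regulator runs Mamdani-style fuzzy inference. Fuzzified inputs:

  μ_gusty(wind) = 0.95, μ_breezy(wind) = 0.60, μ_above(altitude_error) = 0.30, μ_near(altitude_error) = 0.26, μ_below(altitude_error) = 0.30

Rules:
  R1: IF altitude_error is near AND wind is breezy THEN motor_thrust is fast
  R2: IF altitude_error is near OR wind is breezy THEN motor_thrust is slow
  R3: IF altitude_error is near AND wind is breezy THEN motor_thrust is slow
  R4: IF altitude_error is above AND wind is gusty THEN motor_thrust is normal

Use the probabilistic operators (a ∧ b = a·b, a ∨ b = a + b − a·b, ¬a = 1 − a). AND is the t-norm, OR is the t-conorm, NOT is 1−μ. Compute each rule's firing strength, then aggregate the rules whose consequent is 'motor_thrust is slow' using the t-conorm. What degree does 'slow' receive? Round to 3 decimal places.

R1: near=0.26, breezy=0.60; AND[a·b] → w = 0.1560
R2: near=0.26, breezy=0.60; OR[a + b − a·b] → w = 0.7040
R3: near=0.26, breezy=0.60; AND[a·b] → w = 0.1560
R4: above=0.30, gusty=0.95; AND[a·b] → w = 0.2850
Rules with consequent 'slow': {R2, R3} → strengths 0.7040, 0.1560
Aggregate via t-conorm [a + b − a·b]: 0.7502

0.750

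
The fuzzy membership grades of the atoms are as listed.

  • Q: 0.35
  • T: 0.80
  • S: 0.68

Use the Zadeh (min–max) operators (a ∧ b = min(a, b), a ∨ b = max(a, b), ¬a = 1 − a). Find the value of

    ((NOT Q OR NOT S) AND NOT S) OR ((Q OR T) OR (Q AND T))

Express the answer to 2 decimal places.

NOT Q = 1 − 0.35 = 0.65
NOT S = 1 − 0.68 = 0.32
NOT Q OR NOT S = max(a, b) on (0.65, 0.32) = 0.65
NOT S = 1 − 0.68 = 0.32
(NOT Q OR NOT S) AND NOT S = min(a, b) on (0.65, 0.32) = 0.32
Q OR T = max(a, b) on (0.35, 0.80) = 0.80
Q AND T = min(a, b) on (0.35, 0.80) = 0.35
(Q OR T) OR (Q AND T) = max(a, b) on (0.80, 0.35) = 0.80
((NOT Q OR NOT S) AND NOT S) OR ((Q OR T) OR (Q AND T)) = max(a, b) on (0.32, 0.80) = 0.80

0.80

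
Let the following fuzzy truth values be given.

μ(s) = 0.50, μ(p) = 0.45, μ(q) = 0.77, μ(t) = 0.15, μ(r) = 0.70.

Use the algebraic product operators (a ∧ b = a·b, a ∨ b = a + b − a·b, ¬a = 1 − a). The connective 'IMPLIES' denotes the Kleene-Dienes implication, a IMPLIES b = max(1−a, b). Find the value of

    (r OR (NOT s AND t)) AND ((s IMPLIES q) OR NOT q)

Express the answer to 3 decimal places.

0.595

NOT s = 1 − 0.5000 = 0.5000
NOT s AND t = a·b on (0.5000, 0.1500) = 0.0750
r OR (NOT s AND t) = a + b − a·b on (0.7000, 0.0750) = 0.7225
s IMPLIES q  [Kleene-Dienes: max(1−a, b)] with a=0.5000, b=0.7700 → 0.7700
NOT q = 1 − 0.7700 = 0.2300
(s IMPLIES q) OR NOT q = a + b − a·b on (0.7700, 0.2300) = 0.8229
(r OR (NOT s AND t)) AND ((s IMPLIES q) OR NOT q) = a·b on (0.7225, 0.8229) = 0.5945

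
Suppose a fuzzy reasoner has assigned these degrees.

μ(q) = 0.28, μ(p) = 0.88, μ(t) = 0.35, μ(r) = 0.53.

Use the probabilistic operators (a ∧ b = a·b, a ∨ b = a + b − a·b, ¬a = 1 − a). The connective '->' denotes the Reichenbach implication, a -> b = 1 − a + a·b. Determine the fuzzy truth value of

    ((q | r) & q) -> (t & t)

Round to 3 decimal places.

q | r = a + b − a·b on (0.2800, 0.5300) = 0.6616
(q | r) & q = a·b on (0.6616, 0.2800) = 0.1852
t & t = a·b on (0.3500, 0.3500) = 0.1225
((q | r) & q) -> (t & t)  [Reichenbach: 1 − a + a·b] with a=0.1852, b=0.1225 → 0.8374

0.837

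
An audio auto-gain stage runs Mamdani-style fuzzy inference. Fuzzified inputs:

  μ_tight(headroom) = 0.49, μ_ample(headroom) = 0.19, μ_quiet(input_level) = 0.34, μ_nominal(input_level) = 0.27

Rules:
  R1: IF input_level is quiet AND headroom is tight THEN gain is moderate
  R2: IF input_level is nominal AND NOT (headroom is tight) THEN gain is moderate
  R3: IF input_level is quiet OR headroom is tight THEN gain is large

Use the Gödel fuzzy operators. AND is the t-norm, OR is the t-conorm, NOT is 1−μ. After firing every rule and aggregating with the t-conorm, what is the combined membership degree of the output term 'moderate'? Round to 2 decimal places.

0.34

R1: quiet=0.34, tight=0.49; AND[min(a, b)] → w = 0.34
R2: nominal=0.27, ¬tight=1−0.49=0.51; AND[min(a, b)] → w = 0.27
R3: quiet=0.34, tight=0.49; OR[max(a, b)] → w = 0.49
Rules with consequent 'moderate': {R1, R2} → strengths 0.34, 0.27
Aggregate via t-conorm [max(a, b)]: 0.34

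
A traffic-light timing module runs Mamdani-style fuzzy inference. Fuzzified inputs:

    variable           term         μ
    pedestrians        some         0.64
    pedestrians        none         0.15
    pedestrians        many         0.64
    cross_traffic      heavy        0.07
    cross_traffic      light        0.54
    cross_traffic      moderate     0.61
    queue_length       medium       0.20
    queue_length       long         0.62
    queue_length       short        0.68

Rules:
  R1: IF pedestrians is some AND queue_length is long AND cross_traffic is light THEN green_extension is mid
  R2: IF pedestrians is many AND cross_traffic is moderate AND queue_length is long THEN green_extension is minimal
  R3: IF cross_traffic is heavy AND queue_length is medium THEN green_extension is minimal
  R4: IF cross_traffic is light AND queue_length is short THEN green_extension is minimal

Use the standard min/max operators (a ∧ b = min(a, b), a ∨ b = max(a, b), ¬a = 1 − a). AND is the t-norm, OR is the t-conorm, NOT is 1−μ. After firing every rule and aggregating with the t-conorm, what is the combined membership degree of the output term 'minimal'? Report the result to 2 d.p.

R1: some=0.64, long=0.62, light=0.54; AND[min(a, b)] → w = 0.54
R2: many=0.64, moderate=0.61, long=0.62; AND[min(a, b)] → w = 0.61
R3: heavy=0.07, medium=0.20; AND[min(a, b)] → w = 0.07
R4: light=0.54, short=0.68; AND[min(a, b)] → w = 0.54
Rules with consequent 'minimal': {R2, R3, R4} → strengths 0.61, 0.07, 0.54
Aggregate via t-conorm [max(a, b)]: 0.61

0.61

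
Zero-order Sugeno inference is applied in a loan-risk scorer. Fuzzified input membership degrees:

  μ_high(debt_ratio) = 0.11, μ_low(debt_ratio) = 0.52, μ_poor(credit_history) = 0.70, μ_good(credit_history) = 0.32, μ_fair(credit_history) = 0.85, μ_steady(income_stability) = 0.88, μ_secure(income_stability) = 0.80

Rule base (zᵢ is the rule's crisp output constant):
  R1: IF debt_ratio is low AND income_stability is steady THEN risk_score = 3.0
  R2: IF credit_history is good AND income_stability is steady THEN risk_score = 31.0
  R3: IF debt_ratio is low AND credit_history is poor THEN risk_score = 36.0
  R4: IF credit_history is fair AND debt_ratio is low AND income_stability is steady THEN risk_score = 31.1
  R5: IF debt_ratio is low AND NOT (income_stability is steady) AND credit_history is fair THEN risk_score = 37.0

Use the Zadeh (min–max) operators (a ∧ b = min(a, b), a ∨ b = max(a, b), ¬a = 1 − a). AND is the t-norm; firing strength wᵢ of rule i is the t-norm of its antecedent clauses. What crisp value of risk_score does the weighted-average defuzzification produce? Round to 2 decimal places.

R1 (z=3.0): low=0.52, steady=0.88; AND[min(a, b)] → w = 0.52
R2 (z=31.0): good=0.32, steady=0.88; AND[min(a, b)] → w = 0.32
R3 (z=36.0): low=0.52, poor=0.70; AND[min(a, b)] → w = 0.52
R4 (z=31.1): fair=0.85, low=0.52, steady=0.88; AND[min(a, b)] → w = 0.52
R5 (z=37.0): low=0.52, ¬steady=1−0.88=0.12, fair=0.85; AND[min(a, b)] → w = 0.12
Weighted average = (0.52·3.0 + 0.32·31.0 + 0.52·36.0 + 0.52·31.1 + 0.12·37.0) / (0.52 + 0.32 + 0.52 + 0.52 + 0.12)
  = 50.8120 / 2.0000 = 25.41

25.41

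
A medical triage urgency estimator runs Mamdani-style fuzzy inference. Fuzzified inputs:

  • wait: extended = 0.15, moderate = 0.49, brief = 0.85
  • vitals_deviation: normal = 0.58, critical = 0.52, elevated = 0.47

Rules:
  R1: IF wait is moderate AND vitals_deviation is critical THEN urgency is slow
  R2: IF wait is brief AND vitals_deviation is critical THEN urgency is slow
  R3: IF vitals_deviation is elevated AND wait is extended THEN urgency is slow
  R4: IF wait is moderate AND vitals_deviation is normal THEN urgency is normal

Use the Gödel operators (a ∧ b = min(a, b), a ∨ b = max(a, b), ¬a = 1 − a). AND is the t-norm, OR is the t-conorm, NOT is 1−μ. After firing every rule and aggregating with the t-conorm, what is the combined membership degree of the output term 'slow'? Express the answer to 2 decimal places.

0.52

R1: moderate=0.49, critical=0.52; AND[min(a, b)] → w = 0.49
R2: brief=0.85, critical=0.52; AND[min(a, b)] → w = 0.52
R3: elevated=0.47, extended=0.15; AND[min(a, b)] → w = 0.15
R4: moderate=0.49, normal=0.58; AND[min(a, b)] → w = 0.49
Rules with consequent 'slow': {R1, R2, R3} → strengths 0.49, 0.52, 0.15
Aggregate via t-conorm [max(a, b)]: 0.52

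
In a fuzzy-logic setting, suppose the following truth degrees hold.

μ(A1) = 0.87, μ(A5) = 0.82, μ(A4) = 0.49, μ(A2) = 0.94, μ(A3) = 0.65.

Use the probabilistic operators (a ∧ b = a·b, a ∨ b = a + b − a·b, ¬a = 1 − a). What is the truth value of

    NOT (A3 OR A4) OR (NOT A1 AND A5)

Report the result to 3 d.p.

A3 OR A4 = a + b − a·b on (0.6500, 0.4900) = 0.8215
NOT (A3 OR A4) = 1 − 0.8215 = 0.1785
NOT A1 = 1 − 0.8700 = 0.1300
NOT A1 AND A5 = a·b on (0.1300, 0.8200) = 0.1066
NOT (A3 OR A4) OR (NOT A1 AND A5) = a + b − a·b on (0.1785, 0.1066) = 0.2661

0.266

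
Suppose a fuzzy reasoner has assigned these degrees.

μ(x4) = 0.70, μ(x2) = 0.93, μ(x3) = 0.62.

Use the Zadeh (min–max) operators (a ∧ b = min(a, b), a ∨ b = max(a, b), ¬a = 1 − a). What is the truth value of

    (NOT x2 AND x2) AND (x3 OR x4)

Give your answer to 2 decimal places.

0.07

NOT x2 = 1 − 0.93 = 0.07
NOT x2 AND x2 = min(a, b) on (0.07, 0.93) = 0.07
x3 OR x4 = max(a, b) on (0.62, 0.70) = 0.70
(NOT x2 AND x2) AND (x3 OR x4) = min(a, b) on (0.07, 0.70) = 0.07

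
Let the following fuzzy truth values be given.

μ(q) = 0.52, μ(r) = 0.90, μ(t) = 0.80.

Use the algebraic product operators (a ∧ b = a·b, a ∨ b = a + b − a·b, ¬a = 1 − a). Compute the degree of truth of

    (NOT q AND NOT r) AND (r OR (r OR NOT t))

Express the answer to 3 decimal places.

0.048

NOT q = 1 − 0.5200 = 0.4800
NOT r = 1 − 0.9000 = 0.1000
NOT q AND NOT r = a·b on (0.4800, 0.1000) = 0.0480
NOT t = 1 − 0.8000 = 0.2000
r OR NOT t = a + b − a·b on (0.9000, 0.2000) = 0.9200
r OR (r OR NOT t) = a + b − a·b on (0.9000, 0.9200) = 0.9920
(NOT q AND NOT r) AND (r OR (r OR NOT t)) = a·b on (0.0480, 0.9920) = 0.0476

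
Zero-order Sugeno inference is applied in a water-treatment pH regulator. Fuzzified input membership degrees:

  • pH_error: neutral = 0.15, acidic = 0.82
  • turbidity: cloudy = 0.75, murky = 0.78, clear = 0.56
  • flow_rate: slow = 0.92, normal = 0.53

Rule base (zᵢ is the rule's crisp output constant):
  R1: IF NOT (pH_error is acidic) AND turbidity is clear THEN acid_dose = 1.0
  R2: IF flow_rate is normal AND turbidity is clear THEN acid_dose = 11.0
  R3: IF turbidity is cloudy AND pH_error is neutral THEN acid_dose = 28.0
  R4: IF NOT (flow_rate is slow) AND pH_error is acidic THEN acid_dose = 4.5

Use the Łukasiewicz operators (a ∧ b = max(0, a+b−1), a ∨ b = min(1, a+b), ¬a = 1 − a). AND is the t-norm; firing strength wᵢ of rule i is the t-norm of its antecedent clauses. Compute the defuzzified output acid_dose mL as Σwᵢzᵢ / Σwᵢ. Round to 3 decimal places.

11.000

R1 (z=1.0): ¬acidic=1−0.82=0.18, clear=0.56; AND[max(0, a+b−1)] → w = 0.00
R2 (z=11.0): normal=0.53, clear=0.56; AND[max(0, a+b−1)] → w = 0.09
R3 (z=28.0): cloudy=0.75, neutral=0.15; AND[max(0, a+b−1)] → w = 0.00
R4 (z=4.5): ¬slow=1−0.92=0.08, acidic=0.82; AND[max(0, a+b−1)] → w = 0.00
Weighted average = (0.00·1.0 + 0.09·11.0 + 0.00·28.0 + 0.00·4.5) / (0.00 + 0.09 + 0.00 + 0.00)
  = 0.9900 / 0.0900 = 11.000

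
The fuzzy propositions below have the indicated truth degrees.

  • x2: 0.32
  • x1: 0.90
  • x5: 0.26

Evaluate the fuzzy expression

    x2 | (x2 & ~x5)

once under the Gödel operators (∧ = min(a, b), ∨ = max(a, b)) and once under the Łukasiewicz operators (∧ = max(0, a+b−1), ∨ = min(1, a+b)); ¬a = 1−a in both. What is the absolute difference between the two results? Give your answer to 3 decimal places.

Under Gödel:
  ~x5 = 1 − 0.26 = 0.74
  x2 & ~x5 = min(a, b) on (0.32, 0.74) = 0.32
  x2 | (x2 & ~x5) = max(a, b) on (0.32, 0.32) = 0.32
  → value = 0.3200
Under Łukasiewicz:
  ~x5 = 1 − 0.26 = 0.74
  x2 & ~x5 = max(0, a+b−1) on (0.32, 0.74) = 0.06
  x2 | (x2 & ~x5) = min(1, a+b) on (0.32, 0.06) = 0.38
  → value = 0.3800
|0.3200 − 0.3800| = 0.060

0.060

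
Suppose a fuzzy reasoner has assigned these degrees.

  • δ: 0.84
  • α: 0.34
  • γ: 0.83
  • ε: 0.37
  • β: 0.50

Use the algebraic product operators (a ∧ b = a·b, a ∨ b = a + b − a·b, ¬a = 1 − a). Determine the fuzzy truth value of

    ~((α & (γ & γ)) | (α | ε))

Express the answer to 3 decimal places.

γ & γ = a·b on (0.8300, 0.8300) = 0.6889
α & (γ & γ) = a·b on (0.3400, 0.6889) = 0.2342
α | ε = a + b − a·b on (0.3400, 0.3700) = 0.5842
(α & (γ & γ)) | (α | ε) = a + b − a·b on (0.2342, 0.5842) = 0.6816
~((α & (γ & γ)) | (α | ε)) = 1 − 0.6816 = 0.3184

0.318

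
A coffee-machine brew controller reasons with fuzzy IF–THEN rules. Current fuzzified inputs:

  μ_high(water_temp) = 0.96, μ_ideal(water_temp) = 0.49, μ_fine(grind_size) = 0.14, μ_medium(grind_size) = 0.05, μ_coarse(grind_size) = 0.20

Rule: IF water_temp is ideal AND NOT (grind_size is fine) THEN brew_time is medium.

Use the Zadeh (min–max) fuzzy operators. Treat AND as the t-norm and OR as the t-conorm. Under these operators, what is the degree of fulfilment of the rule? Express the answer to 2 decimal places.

firing strength: ideal=0.49, ¬fine=1−0.14=0.86; AND[min(a, b)] → w = 0.49

0.49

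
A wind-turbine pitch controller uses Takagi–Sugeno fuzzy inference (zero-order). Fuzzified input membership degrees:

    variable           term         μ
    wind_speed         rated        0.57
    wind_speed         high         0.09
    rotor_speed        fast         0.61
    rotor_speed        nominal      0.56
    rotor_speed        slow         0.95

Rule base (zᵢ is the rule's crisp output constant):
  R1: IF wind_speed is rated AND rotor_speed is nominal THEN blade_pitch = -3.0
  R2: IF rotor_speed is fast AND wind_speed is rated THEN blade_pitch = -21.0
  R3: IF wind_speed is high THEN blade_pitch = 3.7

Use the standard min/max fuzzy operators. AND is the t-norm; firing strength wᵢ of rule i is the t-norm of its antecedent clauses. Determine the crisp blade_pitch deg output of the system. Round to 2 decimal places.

R1 (z=-3.0): rated=0.57, nominal=0.56; AND[min(a, b)] → w = 0.56
R2 (z=-21.0): fast=0.61, rated=0.57; AND[min(a, b)] → w = 0.57
R3 (z=3.7): high=0.09 → w = 0.09
Weighted average = (0.56·-3.0 + 0.57·-21.0 + 0.09·3.7) / (0.56 + 0.57 + 0.09)
  = -13.3170 / 1.2200 = -10.92

-10.92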